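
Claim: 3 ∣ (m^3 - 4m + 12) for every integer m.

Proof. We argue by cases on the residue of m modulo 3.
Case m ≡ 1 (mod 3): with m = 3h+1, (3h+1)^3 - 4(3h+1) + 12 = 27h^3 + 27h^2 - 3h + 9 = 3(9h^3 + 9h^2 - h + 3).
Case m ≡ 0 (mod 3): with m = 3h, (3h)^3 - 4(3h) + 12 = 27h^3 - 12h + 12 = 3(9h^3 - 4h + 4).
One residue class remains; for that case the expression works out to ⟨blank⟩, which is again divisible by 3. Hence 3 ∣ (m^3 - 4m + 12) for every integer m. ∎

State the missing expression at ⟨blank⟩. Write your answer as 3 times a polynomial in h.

3(9h^3 + 18h^2 + 8h + 4)

The residues treated are {1, 0}, so the missing case is m ≡ 2 (mod 3); write m = 3h+2.
Then (3h+2)^3 - 4(3h+2) + 12 = 27h^3 + 54h^2 + 24h + 12 = 3(9h^3 + 18h^2 + 8h + 4).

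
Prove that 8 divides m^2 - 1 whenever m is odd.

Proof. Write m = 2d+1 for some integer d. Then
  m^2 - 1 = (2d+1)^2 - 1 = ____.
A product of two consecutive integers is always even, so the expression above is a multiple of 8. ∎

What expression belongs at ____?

4d(d + 1)

(2d+1)^2 - 1 = 4d^2 + 4d + 1 - 1 = 4d^2 + 4d = 4d(d+1).
Since d and d+1 are consecutive, d(d+1) is even, and 4·(even) is a multiple of 8.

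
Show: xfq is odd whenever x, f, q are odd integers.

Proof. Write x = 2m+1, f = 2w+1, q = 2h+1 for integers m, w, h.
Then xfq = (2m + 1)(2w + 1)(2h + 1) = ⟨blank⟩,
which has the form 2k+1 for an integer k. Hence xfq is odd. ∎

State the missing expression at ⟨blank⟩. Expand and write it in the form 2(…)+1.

2(4hmw + 2hm + 2hw + h + 2mw + m + w) + 1

Expanding: (2m + 1)(2w + 1)(2h + 1) = 8hmw + 4hm + 4hw + 2h + 4mw + 2m + 2w + 1.
Every term except the constant is even, so this is 2(4hmw + 2hm + 2hw + h + 2mw + m + w) + 1,
and 4hmw + 2hm + 2hw + h + 2mw + m + w ∈ ℤ gives the required form.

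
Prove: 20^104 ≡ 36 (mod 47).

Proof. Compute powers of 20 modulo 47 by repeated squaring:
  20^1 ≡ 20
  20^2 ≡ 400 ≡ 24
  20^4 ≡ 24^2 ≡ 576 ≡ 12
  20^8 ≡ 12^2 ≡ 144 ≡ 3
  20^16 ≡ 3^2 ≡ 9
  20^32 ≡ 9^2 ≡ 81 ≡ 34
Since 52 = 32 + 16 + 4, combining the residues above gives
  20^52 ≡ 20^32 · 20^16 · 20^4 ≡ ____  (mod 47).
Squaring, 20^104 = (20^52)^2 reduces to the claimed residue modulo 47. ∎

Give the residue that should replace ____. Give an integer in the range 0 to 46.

Multiply the listed residues: 34 · 9 · 12 = 306 → 3672.
Reducing modulo 47: 3672 = 78·47 + 6, so 20^52 ≡ 6.

6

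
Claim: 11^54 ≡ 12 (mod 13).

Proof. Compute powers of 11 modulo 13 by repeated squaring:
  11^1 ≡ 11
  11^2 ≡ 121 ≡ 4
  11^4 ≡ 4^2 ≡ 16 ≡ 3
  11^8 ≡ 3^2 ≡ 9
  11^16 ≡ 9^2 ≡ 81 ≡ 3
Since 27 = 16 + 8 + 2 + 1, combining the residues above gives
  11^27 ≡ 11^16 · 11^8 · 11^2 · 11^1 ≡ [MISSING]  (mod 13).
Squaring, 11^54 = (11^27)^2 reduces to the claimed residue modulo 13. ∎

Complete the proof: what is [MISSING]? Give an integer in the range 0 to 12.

5

Multiply the listed residues: 3 · 9 · 4 · 11 = 27 → 108 → 1188.
Reducing modulo 13: 1188 = 91·13 + 5, so 11^27 ≡ 5.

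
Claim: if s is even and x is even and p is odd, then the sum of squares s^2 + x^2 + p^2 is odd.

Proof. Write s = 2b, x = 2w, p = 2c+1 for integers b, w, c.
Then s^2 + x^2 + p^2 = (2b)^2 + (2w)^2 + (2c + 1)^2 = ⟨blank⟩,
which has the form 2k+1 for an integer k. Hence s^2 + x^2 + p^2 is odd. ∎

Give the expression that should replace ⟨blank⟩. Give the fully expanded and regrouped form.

2(2b^2 + 2c^2 + 2c + 2w^2) + 1

(2b)^2 + (2w)^2 + (2c + 1)^2 = 4b^2 + 4c^2 + 4c + 4w^2 + 1
= 2(2b^2 + 2c^2 + 2c + 2w^2) + 1.
Since 2b^2 + 2c^2 + 2c + 2w^2 is an integer, the sum of squares is of the form 2k+1 for an integer k.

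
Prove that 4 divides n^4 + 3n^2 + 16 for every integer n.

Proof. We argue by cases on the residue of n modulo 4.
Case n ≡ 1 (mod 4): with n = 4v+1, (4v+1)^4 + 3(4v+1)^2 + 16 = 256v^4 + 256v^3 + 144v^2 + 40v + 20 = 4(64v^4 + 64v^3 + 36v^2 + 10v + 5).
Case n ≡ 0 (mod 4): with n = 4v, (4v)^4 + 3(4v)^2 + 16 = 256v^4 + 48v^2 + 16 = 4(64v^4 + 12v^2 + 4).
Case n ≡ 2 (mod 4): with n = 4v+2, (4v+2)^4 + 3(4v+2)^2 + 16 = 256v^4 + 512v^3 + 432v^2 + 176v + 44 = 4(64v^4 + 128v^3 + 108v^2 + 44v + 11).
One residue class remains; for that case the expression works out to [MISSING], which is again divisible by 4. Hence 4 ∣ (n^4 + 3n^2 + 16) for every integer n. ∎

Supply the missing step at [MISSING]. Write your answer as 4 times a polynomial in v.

The residues treated are {1, 0, 2}, so the missing case is n ≡ 3 (mod 4); write n = 4v+3.
Then (4v+3)^4 + 3(4v+3)^2 + 16 = 256v^4 + 768v^3 + 912v^2 + 504v + 124 = 4(64v^4 + 192v^3 + 228v^2 + 126v + 31).

4(64v^4 + 192v^3 + 228v^2 + 126v + 31)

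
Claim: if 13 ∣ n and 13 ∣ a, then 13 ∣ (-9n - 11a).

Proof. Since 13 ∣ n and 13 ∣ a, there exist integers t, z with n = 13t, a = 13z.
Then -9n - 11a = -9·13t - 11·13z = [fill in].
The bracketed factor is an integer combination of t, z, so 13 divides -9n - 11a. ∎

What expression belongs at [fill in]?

Pull the common 13 out of every term: -9·13t - 11·13z = 13(-9t - 11z).
-9t - 11z is an integer, which exhibits the divisibility.

13(-9t - 11z)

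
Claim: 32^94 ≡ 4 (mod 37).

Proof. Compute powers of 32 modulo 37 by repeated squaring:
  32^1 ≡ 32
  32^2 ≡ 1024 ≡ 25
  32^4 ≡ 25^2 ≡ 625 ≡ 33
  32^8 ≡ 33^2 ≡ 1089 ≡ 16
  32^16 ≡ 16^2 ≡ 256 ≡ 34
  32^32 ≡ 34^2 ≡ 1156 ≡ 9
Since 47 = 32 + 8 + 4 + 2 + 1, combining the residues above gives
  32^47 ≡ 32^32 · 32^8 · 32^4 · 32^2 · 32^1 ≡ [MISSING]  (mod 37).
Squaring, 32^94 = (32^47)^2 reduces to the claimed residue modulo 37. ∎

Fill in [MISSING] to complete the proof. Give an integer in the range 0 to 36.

35

32^32 · 32^8 · 32^4 · 32^2 · 32^1 ≡ 9 · 16 · 33 · 25 · 32 = 3801600.
3801600 mod 37 = 35, so 32^47 ≡ 35 (mod 37).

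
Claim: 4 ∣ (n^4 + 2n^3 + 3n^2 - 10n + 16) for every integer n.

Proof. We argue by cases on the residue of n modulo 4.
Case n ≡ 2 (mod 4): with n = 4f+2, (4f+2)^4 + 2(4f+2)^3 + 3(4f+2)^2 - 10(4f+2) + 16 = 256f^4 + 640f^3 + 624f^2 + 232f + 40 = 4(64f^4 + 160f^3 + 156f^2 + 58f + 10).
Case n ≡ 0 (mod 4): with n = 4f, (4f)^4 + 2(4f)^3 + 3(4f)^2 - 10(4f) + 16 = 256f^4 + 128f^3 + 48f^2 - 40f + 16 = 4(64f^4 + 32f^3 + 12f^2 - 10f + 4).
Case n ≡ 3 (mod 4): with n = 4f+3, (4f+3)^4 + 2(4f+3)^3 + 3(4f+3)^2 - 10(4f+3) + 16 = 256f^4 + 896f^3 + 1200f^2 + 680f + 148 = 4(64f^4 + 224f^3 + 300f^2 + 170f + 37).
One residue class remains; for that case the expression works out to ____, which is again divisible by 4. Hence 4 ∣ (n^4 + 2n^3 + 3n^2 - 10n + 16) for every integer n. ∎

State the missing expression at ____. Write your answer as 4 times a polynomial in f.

Only n ≡ 1 (mod 4) is unaccounted for. Put n = 4f+1:
(4f+1)^4 + 2(4f+1)^3 + 3(4f+1)^2 - 10(4f+1) + 16 expands to 256f^4 + 384f^3 + 240f^2 + 24f + 12,
and factoring out 4 leaves 4(64f^4 + 96f^3 + 60f^2 + 6f + 3).

4(64f^4 + 96f^3 + 60f^2 + 6f + 3)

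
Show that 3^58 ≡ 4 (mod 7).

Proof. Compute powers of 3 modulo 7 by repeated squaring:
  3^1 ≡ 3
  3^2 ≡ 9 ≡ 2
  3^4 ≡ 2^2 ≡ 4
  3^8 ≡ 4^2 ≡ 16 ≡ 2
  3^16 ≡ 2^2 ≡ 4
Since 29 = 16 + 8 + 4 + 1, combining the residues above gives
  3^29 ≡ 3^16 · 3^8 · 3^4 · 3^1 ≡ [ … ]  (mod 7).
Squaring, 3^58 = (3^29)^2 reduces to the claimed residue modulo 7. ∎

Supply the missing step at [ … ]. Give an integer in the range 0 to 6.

5

Multiply the listed residues: 4 · 2 · 4 · 3 = 8 → 32 → 96.
Reducing modulo 7: 96 = 13·7 + 5, so 3^29 ≡ 5.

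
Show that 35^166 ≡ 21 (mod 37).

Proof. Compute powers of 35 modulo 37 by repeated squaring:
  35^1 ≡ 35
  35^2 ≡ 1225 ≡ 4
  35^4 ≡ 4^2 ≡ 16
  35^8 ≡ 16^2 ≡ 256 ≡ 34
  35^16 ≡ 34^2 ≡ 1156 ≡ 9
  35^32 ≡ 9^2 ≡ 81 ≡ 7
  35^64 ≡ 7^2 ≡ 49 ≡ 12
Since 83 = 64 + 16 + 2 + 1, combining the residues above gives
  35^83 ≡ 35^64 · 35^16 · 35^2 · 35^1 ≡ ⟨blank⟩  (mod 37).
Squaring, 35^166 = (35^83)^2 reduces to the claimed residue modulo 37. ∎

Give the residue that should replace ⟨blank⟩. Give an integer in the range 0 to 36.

24

Multiply the listed residues: 12 · 9 · 4 · 35 = 108 → 432 → 15120.
Reducing modulo 37: 15120 = 408·37 + 24, so 35^83 ≡ 24.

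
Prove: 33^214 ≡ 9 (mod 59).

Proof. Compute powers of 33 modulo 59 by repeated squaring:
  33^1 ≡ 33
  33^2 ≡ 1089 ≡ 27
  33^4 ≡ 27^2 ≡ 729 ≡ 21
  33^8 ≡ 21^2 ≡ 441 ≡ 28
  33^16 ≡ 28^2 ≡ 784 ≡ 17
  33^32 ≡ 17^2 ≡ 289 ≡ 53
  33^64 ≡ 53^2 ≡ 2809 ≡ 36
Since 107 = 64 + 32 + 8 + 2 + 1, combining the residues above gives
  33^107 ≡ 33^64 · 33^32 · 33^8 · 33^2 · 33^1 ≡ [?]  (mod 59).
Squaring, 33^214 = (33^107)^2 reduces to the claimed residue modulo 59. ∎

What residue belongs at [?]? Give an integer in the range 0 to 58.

33^64 · 33^32 · 33^8 · 33^2 · 33^1 ≡ 36 · 53 · 28 · 27 · 33 = 47600784.
47600784 mod 59 = 56, so 33^107 ≡ 56 (mod 59).

56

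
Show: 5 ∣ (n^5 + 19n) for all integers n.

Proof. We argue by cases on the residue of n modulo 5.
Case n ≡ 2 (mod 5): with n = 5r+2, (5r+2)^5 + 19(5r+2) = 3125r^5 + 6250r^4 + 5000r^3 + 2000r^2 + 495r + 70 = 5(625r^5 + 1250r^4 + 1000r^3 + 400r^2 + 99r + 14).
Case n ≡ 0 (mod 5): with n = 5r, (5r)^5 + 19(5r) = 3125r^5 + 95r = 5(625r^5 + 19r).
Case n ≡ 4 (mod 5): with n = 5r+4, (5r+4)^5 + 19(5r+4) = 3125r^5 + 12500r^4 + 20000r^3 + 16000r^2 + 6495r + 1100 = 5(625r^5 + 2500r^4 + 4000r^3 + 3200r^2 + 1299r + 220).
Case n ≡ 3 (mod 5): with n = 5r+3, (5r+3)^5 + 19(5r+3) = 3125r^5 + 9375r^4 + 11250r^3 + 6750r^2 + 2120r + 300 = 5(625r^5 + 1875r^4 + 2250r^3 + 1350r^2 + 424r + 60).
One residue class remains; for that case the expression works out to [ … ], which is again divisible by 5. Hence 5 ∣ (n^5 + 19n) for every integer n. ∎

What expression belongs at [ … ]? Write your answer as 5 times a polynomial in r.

The residues treated are {2, 0, 4, 3}, so the missing case is n ≡ 1 (mod 5); write n = 5r+1.
Then (5r+1)^5 + 19(5r+1) = 3125r^5 + 3125r^4 + 1250r^3 + 250r^2 + 120r + 20 = 5(625r^5 + 625r^4 + 250r^3 + 50r^2 + 24r + 4).

5(625r^5 + 625r^4 + 250r^3 + 50r^2 + 24r + 4)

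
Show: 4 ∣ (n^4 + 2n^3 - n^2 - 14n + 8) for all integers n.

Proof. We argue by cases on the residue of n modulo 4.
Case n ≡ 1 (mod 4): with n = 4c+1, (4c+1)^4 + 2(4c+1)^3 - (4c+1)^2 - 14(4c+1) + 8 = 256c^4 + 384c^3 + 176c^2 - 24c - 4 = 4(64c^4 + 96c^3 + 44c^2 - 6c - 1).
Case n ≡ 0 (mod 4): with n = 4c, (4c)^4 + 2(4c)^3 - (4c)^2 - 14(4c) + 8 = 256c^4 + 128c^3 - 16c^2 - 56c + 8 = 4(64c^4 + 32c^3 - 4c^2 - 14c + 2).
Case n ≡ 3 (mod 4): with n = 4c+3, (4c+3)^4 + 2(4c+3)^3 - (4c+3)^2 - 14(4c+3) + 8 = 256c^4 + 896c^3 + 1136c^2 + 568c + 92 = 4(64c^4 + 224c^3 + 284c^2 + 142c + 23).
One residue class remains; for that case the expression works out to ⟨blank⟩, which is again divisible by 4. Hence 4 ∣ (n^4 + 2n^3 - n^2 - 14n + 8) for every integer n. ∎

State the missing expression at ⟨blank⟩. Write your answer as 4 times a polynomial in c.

The residues treated are {1, 0, 3}, so the missing case is n ≡ 2 (mod 4); write n = 4c+2.
Then (4c+2)^4 + 2(4c+2)^3 - (4c+2)^2 - 14(4c+2) + 8 = 256c^4 + 640c^3 + 560c^2 + 152c + 8 = 4(64c^4 + 160c^3 + 140c^2 + 38c + 2).

4(64c^4 + 160c^3 + 140c^2 + 38c + 2)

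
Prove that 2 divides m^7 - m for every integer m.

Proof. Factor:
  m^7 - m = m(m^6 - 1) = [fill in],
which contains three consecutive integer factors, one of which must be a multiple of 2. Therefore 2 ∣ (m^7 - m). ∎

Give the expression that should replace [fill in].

m^6 - 1 = (m^2 - 1)(m^4 + m^2 + 1), and m^2 - 1 = (m-1)(m+1).
So m(m^6 - 1) = (m - 1)m(m + 1)(m^4 + m^2 + 1).

(m - 1)m(m + 1)(m^4 + m^2 + 1)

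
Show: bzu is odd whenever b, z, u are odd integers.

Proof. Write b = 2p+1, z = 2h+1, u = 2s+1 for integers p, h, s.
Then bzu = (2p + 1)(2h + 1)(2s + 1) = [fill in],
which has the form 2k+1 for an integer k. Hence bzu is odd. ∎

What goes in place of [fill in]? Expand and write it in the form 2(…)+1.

2(4hps + 2hp + 2hs + h + 2ps + p + s) + 1

(2p + 1)(2h + 1)(2s + 1) = 8hps + 4hp + 4hs + 2h + 4ps + 2p + 2s + 1
= 2(4hps + 2hp + 2hs + h + 2ps + p + s) + 1.
Since 4hps + 2hp + 2hs + h + 2ps + p + s is an integer, the product is of the form 2k+1 for an integer k.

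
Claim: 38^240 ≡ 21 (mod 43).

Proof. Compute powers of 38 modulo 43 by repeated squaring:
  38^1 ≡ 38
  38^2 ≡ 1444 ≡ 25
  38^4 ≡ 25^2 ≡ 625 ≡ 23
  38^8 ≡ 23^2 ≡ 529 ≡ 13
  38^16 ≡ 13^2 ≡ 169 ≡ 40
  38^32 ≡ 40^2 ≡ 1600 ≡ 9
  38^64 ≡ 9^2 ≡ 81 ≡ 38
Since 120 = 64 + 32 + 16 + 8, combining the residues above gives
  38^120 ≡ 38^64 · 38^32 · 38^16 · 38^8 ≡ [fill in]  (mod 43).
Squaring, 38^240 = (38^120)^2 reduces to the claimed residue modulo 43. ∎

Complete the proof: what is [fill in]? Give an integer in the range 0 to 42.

35

Multiply the listed residues: 38 · 9 · 40 · 13 = 342 → 13680 → 177840.
Reducing modulo 43: 177840 = 4135·43 + 35, so 38^120 ≡ 35.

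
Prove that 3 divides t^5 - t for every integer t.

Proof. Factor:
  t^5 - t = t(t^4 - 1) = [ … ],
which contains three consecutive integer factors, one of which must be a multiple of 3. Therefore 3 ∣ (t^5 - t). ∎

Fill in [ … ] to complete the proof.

t^4 - 1 = (t^2 - 1)(t^2 + 1), and t^2 - 1 = (t-1)(t+1).
So t(t^4 - 1) = (t - 1)t(t + 1)(t^2 + 1).

(t - 1)t(t + 1)(t^2 + 1)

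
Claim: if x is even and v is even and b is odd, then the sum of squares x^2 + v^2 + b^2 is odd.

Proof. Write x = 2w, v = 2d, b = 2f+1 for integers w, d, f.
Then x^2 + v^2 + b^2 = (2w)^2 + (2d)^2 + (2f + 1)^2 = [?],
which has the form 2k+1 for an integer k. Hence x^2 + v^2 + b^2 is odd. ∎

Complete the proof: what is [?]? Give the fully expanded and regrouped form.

2(2d^2 + 2f^2 + 2f + 2w^2) + 1

Expanding: (2w)^2 + (2d)^2 + (2f + 1)^2 = 4d^2 + 4f^2 + 4f + 4w^2 + 1.
Every term except the constant is even, so this is 2(2d^2 + 2f^2 + 2f + 2w^2) + 1,
and 2d^2 + 2f^2 + 2f + 2w^2 ∈ ℤ gives the required form.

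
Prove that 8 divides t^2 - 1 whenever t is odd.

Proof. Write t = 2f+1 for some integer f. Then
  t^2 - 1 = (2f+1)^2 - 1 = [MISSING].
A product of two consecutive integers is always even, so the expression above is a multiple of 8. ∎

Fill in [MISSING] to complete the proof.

4f(f + 1)

(2f+1)^2 - 1 = 4f^2 + 4f + 1 - 1 = 4f^2 + 4f = 4f(f+1).
Since f and f+1 are consecutive, f(f+1) is even, and 4·(even) is a multiple of 8.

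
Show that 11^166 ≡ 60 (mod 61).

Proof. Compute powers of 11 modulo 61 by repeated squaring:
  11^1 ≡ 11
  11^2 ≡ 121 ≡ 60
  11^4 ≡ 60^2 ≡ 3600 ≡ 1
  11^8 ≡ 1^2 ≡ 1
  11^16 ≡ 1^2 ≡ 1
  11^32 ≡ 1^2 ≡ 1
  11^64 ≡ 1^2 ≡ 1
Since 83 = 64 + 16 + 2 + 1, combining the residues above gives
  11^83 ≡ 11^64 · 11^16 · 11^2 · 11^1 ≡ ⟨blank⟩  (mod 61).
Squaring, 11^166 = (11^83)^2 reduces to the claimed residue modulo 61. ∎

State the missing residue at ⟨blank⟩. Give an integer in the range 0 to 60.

11^64 · 11^16 · 11^2 · 11^1 ≡ 1 · 1 · 60 · 11 = 660.
660 mod 61 = 50, so 11^83 ≡ 50 (mod 61).

50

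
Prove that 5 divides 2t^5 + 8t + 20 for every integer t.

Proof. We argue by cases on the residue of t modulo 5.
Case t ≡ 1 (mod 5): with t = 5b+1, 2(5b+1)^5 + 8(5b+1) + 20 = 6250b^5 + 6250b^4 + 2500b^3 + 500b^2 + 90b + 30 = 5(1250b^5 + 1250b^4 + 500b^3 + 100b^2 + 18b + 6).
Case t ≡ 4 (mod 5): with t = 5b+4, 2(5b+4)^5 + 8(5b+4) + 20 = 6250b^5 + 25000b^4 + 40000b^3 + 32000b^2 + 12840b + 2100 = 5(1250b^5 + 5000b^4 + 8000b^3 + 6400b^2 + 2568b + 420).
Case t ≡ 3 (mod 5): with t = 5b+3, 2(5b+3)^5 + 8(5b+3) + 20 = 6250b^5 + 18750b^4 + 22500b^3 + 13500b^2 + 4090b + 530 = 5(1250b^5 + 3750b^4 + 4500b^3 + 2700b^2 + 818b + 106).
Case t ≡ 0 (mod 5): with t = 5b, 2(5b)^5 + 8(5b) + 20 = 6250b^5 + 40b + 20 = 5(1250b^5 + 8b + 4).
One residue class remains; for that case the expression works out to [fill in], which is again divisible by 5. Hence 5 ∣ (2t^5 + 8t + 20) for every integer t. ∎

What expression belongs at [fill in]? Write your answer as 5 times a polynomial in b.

5(1250b^5 + 2500b^4 + 2000b^3 + 800b^2 + 168b + 20)

Only t ≡ 2 (mod 5) is unaccounted for. Put t = 5b+2:
2(5b+2)^5 + 8(5b+2) + 20 expands to 6250b^5 + 12500b^4 + 10000b^3 + 4000b^2 + 840b + 100,
and factoring out 5 leaves 5(1250b^5 + 2500b^4 + 2000b^3 + 800b^2 + 168b + 20).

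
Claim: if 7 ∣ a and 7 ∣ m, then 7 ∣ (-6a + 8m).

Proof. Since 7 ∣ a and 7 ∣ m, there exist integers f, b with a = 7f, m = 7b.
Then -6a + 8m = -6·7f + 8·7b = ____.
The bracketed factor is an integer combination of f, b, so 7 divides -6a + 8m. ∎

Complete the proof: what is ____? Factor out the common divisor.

Each term has a factor of 7: -6·7f + 8·7b = 7·(8b - 6f).
Since 8b - 6f is an integer, 7 ∣ (-6a + 8m).

7(8b - 6f)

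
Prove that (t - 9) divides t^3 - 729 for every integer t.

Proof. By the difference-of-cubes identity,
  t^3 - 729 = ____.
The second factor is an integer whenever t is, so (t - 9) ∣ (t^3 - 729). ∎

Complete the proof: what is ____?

(t - 9)(t^2 + 9t + 81)

Polynomial division of t^3 - 729 by t - 9 leaves remainder 0 and quotient t^2 + 9t + 81.
Hence t^3 - 729 = (t - 9)(t^2 + 9t + 81).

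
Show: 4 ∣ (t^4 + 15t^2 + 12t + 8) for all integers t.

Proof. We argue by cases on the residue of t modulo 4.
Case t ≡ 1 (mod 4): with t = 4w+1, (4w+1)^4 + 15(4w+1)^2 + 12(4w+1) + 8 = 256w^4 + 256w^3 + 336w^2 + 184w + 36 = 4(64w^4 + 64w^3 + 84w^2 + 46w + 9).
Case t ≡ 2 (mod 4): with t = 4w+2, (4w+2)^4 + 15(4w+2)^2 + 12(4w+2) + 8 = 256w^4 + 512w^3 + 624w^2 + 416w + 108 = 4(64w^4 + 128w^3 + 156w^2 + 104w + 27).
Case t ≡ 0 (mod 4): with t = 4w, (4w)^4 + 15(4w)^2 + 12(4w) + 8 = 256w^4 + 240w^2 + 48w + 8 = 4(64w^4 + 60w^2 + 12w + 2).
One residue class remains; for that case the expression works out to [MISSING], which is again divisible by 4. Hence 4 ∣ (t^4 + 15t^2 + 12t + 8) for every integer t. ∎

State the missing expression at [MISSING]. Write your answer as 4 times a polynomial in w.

Only t ≡ 3 (mod 4) is unaccounted for. Put t = 4w+3:
(4w+3)^4 + 15(4w+3)^2 + 12(4w+3) + 8 expands to 256w^4 + 768w^3 + 1104w^2 + 840w + 260,
and factoring out 4 leaves 4(64w^4 + 192w^3 + 276w^2 + 210w + 65).

4(64w^4 + 192w^3 + 276w^2 + 210w + 65)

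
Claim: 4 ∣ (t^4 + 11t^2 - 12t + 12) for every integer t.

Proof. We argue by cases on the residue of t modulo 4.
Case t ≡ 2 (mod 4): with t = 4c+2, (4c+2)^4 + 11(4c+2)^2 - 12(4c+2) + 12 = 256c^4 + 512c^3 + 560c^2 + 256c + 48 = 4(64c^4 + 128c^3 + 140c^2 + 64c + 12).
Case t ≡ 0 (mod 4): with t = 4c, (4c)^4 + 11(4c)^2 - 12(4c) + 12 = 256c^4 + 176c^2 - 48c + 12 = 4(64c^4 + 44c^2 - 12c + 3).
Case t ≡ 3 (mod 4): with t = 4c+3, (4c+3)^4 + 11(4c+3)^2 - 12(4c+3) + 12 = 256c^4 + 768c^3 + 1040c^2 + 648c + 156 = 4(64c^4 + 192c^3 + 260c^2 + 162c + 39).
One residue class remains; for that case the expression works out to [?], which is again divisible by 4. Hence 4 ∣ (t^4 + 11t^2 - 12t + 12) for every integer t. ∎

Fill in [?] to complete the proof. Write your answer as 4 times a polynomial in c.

4(64c^4 + 64c^3 + 68c^2 + 14c + 3)

The residues treated are {2, 0, 3}, so the missing case is t ≡ 1 (mod 4); write t = 4c+1.
Then (4c+1)^4 + 11(4c+1)^2 - 12(4c+1) + 12 = 256c^4 + 256c^3 + 272c^2 + 56c + 12 = 4(64c^4 + 64c^3 + 68c^2 + 14c + 3).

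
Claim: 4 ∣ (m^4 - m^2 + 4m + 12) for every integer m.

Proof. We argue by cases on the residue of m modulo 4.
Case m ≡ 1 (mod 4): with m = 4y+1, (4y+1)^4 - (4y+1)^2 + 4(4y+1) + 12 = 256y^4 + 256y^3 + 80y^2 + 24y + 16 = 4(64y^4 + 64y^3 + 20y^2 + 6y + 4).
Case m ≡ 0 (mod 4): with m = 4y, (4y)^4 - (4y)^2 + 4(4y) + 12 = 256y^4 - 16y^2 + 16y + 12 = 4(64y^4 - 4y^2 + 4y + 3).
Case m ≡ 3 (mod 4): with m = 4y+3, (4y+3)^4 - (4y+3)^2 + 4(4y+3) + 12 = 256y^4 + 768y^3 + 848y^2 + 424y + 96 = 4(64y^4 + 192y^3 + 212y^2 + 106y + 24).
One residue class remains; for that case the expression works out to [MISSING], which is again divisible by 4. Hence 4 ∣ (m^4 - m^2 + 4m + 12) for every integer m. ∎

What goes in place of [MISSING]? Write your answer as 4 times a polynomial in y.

4(64y^4 + 128y^3 + 92y^2 + 32y + 8)

The residues treated are {1, 0, 3}, so the missing case is m ≡ 2 (mod 4); write m = 4y+2.
Then (4y+2)^4 - (4y+2)^2 + 4(4y+2) + 12 = 256y^4 + 512y^3 + 368y^2 + 128y + 32 = 4(64y^4 + 128y^3 + 92y^2 + 32y + 8).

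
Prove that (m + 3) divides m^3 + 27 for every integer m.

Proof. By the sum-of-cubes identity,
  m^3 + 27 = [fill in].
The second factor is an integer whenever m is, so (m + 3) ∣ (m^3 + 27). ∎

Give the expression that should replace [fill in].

a^3 + b^3 = (a + b)(a^2 - ab + b^2). With a = m, b = 3:
m^3 + 27 = (m + 3)(m^2 - 3m + 9).

(m + 3)(m^2 - 3m + 9)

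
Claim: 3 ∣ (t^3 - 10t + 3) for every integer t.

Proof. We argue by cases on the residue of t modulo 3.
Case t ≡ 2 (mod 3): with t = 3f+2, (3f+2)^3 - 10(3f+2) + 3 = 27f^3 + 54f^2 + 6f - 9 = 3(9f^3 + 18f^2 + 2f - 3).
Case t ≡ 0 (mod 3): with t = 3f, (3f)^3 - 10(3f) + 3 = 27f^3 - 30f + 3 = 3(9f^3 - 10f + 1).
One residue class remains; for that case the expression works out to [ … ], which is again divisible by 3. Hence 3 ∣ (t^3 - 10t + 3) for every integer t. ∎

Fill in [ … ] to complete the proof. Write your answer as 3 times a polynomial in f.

The residues treated are {2, 0}, so the missing case is t ≡ 1 (mod 3); write t = 3f+1.
Then (3f+1)^3 - 10(3f+1) + 3 = 27f^3 + 27f^2 - 21f - 6 = 3(9f^3 + 9f^2 - 7f - 2).

3(9f^3 + 9f^2 - 7f - 2)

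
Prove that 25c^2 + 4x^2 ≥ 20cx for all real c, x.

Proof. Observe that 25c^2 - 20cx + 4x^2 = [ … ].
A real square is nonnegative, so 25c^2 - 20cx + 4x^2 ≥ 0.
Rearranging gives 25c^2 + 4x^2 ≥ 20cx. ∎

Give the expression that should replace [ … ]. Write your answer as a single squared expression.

The leading and trailing coefficients are 5^2 and 2^2, and 20 = 2·5·2, so the trinomial is (5c - 2x)^2.
Hence 25c^2 - 20cx + 4x^2 ≥ 0.

(5c - 2x)^2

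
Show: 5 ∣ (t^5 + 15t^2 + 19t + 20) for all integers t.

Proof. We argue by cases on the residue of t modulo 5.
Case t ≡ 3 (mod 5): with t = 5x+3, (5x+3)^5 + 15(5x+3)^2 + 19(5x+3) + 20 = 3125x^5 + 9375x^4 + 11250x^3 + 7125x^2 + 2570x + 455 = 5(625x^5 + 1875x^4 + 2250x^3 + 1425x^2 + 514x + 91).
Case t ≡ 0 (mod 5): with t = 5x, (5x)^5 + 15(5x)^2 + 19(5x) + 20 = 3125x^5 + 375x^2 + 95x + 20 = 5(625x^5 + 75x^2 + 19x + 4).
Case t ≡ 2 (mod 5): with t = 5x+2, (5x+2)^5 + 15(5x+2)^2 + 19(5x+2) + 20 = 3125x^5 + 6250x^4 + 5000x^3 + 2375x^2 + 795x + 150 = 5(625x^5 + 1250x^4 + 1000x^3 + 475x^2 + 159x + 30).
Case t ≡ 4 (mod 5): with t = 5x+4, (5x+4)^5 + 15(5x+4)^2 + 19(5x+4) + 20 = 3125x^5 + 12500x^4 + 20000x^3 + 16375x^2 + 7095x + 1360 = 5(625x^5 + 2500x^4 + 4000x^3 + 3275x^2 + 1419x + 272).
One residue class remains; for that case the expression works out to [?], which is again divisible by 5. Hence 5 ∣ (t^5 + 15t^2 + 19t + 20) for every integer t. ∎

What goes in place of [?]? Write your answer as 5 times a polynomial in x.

5(625x^5 + 625x^4 + 250x^3 + 125x^2 + 54x + 11)

Only t ≡ 1 (mod 5) is unaccounted for. Put t = 5x+1:
(5x+1)^5 + 15(5x+1)^2 + 19(5x+1) + 20 expands to 3125x^5 + 3125x^4 + 1250x^3 + 625x^2 + 270x + 55,
and factoring out 5 leaves 5(625x^5 + 625x^4 + 250x^3 + 125x^2 + 54x + 11).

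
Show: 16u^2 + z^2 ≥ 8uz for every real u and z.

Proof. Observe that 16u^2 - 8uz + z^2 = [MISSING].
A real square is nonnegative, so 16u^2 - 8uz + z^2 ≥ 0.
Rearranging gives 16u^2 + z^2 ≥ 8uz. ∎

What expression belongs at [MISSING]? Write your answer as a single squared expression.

(4u - z)^2

16u^2 - 8uz + z^2 is a perfect-square trinomial: the outer terms are (4u)^2 and (z)^2, and the cross term is -2·4u·z.
So 16u^2 - 8uz + z^2 = (4u - z)^2 ≥ 0.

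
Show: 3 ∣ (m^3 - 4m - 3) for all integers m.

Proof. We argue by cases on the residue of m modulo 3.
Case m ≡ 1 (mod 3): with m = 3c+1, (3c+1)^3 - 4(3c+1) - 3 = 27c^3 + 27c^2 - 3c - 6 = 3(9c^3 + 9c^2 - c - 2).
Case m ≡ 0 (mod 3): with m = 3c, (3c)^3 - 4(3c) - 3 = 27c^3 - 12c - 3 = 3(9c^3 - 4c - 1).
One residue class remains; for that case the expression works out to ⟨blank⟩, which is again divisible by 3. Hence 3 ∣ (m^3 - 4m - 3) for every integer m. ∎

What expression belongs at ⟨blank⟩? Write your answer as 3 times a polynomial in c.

3(9c^3 + 18c^2 + 8c - 1)

The residues treated are {1, 0}, so the missing case is m ≡ 2 (mod 3); write m = 3c+2.
Then (3c+2)^3 - 4(3c+2) - 3 = 27c^3 + 54c^2 + 24c - 3 = 3(9c^3 + 18c^2 + 8c - 1).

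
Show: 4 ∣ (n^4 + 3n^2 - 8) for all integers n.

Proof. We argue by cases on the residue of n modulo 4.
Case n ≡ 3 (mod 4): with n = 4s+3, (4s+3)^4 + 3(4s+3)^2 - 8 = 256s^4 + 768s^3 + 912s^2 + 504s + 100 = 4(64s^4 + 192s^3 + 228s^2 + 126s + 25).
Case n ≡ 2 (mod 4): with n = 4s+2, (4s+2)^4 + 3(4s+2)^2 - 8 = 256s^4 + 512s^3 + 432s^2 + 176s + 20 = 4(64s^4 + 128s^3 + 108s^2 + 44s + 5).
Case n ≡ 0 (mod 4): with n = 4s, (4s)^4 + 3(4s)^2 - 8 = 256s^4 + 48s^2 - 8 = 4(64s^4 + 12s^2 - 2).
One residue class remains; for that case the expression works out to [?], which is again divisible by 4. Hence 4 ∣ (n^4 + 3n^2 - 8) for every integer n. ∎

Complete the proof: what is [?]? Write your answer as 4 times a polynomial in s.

4(64s^4 + 64s^3 + 36s^2 + 10s - 1)

The residues treated are {3, 2, 0}, so the missing case is n ≡ 1 (mod 4); write n = 4s+1.
Then (4s+1)^4 + 3(4s+1)^2 - 8 = 256s^4 + 256s^3 + 144s^2 + 40s - 4 = 4(64s^4 + 64s^3 + 36s^2 + 10s - 1).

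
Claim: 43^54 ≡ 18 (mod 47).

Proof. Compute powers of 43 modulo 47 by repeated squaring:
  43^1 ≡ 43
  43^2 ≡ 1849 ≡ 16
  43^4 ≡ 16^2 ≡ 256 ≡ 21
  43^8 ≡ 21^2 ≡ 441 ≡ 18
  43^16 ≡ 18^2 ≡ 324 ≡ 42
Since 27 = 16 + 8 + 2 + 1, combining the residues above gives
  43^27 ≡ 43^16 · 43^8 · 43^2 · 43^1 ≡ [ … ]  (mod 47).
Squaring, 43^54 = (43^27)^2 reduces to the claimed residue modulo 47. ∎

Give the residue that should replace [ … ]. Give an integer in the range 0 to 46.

Multiply the listed residues: 42 · 18 · 16 · 43 = 756 → 12096 → 520128.
Reducing modulo 47: 520128 = 11066·47 + 26, so 43^27 ≡ 26.

26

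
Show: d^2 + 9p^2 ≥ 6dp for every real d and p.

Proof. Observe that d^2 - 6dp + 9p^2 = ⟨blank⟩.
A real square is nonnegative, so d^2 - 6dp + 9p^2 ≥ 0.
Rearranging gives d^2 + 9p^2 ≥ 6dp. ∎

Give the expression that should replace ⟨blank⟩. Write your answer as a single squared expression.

d^2 - 6dp + 9p^2 is a perfect-square trinomial: the outer terms are (d)^2 and (3p)^2, and the cross term is -2·d·3p.
So d^2 - 6dp + 9p^2 = (d - 3p)^2 ≥ 0.

(d - 3p)^2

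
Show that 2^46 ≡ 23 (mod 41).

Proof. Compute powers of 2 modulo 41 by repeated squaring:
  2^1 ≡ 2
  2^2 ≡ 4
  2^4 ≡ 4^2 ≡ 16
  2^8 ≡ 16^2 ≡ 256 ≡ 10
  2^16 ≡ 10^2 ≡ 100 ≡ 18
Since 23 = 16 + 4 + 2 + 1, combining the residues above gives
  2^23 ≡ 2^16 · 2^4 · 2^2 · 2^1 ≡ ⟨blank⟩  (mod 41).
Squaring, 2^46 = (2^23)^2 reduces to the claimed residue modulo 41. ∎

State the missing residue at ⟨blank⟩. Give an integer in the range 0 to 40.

2^16 · 2^4 · 2^2 · 2^1 ≡ 18 · 16 · 4 · 2 = 2304.
2304 mod 41 = 8, so 2^23 ≡ 8 (mod 41).

8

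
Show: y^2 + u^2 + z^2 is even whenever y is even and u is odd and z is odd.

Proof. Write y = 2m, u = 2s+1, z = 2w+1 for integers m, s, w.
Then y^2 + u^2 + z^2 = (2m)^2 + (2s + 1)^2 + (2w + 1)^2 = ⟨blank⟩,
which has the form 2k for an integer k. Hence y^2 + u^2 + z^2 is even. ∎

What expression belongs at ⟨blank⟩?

(2m)^2 + (2s + 1)^2 + (2w + 1)^2 = 4m^2 + 4s^2 + 4s + 4w^2 + 4w + 2
= 2(2m^2 + 2s^2 + 2s + 2w^2 + 2w + 1).
Since 2m^2 + 2s^2 + 2s + 2w^2 + 2w + 1 is an integer, the sum of squares is of the form 2k for an integer k.

2(2m^2 + 2s^2 + 2s + 2w^2 + 2w + 1)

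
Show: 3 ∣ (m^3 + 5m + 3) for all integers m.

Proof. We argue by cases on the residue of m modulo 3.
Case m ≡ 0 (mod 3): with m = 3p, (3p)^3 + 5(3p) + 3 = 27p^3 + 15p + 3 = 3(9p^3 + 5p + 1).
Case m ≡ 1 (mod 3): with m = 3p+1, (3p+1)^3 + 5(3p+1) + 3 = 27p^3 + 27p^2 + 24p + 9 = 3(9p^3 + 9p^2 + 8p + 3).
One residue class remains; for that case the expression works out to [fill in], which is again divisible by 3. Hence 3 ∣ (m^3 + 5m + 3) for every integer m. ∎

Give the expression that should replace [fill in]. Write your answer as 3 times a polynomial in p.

The residues treated are {0, 1}, so the missing case is m ≡ 2 (mod 3); write m = 3p+2.
Then (3p+2)^3 + 5(3p+2) + 3 = 27p^3 + 54p^2 + 51p + 21 = 3(9p^3 + 18p^2 + 17p + 7).

3(9p^3 + 18p^2 + 17p + 7)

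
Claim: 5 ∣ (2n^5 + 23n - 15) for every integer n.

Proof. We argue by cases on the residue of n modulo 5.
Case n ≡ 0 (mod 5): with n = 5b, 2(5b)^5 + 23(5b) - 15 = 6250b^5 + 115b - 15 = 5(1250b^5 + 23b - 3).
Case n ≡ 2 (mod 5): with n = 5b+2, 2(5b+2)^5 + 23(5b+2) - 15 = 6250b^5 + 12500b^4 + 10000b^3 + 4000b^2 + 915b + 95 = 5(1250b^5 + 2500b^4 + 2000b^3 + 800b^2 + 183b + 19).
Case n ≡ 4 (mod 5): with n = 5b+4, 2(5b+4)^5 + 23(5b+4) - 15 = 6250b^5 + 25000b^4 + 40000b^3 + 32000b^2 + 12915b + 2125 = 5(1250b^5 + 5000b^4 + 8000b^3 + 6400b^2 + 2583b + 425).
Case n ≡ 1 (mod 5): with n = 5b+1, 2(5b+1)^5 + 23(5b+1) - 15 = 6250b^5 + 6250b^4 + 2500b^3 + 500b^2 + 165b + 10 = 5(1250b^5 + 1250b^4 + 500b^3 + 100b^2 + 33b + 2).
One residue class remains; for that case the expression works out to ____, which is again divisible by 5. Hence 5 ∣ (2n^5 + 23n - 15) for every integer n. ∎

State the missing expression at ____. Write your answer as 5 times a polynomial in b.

Only n ≡ 3 (mod 5) is unaccounted for. Put n = 5b+3:
2(5b+3)^5 + 23(5b+3) - 15 expands to 6250b^5 + 18750b^4 + 22500b^3 + 13500b^2 + 4165b + 540,
and factoring out 5 leaves 5(1250b^5 + 3750b^4 + 4500b^3 + 2700b^2 + 833b + 108).

5(1250b^5 + 3750b^4 + 4500b^3 + 2700b^2 + 833b + 108)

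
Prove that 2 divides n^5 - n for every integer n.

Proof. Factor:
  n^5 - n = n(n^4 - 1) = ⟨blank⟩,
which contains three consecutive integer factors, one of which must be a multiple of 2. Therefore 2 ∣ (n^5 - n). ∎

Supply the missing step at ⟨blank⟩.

(n - 1)n(n + 1)(n^2 + 1)

n^4 - 1 = (n^2 - 1)(n^2 + 1), and n^2 - 1 = (n-1)(n+1).
So n(n^4 - 1) = (n - 1)n(n + 1)(n^2 + 1).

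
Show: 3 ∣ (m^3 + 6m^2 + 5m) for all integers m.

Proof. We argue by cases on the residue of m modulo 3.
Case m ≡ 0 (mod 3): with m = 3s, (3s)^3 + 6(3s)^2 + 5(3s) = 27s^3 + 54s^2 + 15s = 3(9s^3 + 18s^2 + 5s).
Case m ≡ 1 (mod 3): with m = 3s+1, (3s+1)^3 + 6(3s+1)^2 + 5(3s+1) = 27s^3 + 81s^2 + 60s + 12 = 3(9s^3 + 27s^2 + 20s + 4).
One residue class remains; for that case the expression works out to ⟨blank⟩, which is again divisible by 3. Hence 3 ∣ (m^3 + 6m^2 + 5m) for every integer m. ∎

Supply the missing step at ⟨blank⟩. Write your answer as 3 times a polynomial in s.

Only m ≡ 2 (mod 3) is unaccounted for. Put m = 3s+2:
(3s+2)^3 + 6(3s+2)^2 + 5(3s+2) expands to 27s^3 + 108s^2 + 123s + 42,
and factoring out 3 leaves 3(9s^3 + 36s^2 + 41s + 14).

3(9s^3 + 36s^2 + 41s + 14)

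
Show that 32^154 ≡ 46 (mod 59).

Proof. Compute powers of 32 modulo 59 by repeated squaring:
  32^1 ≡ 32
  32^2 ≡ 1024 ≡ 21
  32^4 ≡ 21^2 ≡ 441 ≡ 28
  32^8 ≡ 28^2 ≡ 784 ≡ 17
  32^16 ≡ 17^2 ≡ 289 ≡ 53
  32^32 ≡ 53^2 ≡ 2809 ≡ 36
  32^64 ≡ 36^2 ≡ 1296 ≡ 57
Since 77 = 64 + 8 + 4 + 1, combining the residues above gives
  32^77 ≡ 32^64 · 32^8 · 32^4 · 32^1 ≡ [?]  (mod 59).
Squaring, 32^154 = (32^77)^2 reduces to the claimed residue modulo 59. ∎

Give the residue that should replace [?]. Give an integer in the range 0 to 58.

39

Multiply the listed residues: 57 · 17 · 28 · 32 = 969 → 27132 → 868224.
Reducing modulo 59: 868224 = 14715·59 + 39, so 32^77 ≡ 39.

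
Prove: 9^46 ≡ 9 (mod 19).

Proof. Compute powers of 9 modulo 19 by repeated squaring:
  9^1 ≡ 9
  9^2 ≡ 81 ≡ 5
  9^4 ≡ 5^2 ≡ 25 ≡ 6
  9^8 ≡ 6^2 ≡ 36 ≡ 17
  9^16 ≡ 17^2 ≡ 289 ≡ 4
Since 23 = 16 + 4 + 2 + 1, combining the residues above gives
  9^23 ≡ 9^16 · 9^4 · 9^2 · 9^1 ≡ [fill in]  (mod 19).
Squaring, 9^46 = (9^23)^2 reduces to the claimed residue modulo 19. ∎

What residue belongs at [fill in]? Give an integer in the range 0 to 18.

Multiply the listed residues: 4 · 6 · 5 · 9 = 24 → 120 → 1080.
Reducing modulo 19: 1080 = 56·19 + 16, so 9^23 ≡ 16.

16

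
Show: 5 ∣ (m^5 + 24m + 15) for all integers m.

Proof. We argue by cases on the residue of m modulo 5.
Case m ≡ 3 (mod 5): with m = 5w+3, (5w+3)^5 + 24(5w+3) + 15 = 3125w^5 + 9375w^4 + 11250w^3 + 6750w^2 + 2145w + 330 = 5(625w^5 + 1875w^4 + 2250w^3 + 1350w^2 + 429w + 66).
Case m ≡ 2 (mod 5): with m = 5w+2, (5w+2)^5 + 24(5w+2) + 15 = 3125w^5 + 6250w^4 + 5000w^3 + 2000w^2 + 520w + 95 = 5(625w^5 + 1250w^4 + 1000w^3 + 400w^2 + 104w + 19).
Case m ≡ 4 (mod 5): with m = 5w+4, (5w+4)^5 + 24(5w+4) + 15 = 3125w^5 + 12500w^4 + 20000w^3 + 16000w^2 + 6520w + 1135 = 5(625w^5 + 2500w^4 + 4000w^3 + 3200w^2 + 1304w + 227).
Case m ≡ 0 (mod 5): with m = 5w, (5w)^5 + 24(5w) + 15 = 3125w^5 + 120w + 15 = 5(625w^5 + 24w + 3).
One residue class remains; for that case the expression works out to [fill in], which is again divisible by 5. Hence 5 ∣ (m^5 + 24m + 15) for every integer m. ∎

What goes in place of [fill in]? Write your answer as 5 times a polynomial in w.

5(625w^5 + 625w^4 + 250w^3 + 50w^2 + 29w + 8)

The residues treated are {3, 2, 4, 0}, so the missing case is m ≡ 1 (mod 5); write m = 5w+1.
Then (5w+1)^5 + 24(5w+1) + 15 = 3125w^5 + 3125w^4 + 1250w^3 + 250w^2 + 145w + 40 = 5(625w^5 + 625w^4 + 250w^3 + 50w^2 + 29w + 8).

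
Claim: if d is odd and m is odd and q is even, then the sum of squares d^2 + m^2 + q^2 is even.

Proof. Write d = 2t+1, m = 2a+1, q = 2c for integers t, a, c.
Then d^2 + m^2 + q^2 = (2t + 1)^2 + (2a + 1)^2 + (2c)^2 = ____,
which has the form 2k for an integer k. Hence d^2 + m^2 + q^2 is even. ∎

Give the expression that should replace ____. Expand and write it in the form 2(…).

Expanding: (2t + 1)^2 + (2a + 1)^2 + (2c)^2 = 4a^2 + 4a + 4c^2 + 4t^2 + 4t + 2.
Every term is even; pulling out the factor of 2 gives 2(2a^2 + 2a + 2c^2 + 2t^2 + 2t + 1).

2(2a^2 + 2a + 2c^2 + 2t^2 + 2t + 1)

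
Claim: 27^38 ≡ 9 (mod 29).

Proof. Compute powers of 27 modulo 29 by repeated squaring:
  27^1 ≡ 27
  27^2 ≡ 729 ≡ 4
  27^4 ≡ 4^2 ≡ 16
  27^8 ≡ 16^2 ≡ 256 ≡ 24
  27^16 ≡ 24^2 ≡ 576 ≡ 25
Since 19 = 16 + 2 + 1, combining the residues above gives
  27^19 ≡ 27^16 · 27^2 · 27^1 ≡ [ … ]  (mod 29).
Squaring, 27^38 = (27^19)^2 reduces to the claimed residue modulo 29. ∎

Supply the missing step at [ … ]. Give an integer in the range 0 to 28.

27^16 · 27^2 · 27^1 ≡ 25 · 4 · 27 = 2700.
2700 mod 29 = 3, so 27^19 ≡ 3 (mod 29).

3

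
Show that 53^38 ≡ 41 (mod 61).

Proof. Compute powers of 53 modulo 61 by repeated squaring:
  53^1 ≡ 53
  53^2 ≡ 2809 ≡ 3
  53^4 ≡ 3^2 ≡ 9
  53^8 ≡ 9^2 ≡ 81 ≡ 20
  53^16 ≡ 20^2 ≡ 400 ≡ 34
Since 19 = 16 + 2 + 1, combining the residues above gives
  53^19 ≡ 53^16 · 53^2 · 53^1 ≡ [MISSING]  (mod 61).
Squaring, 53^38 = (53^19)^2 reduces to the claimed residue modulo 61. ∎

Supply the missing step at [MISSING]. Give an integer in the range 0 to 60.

53^16 · 53^2 · 53^1 ≡ 34 · 3 · 53 = 5406.
5406 mod 61 = 38, so 53^19 ≡ 38 (mod 61).

38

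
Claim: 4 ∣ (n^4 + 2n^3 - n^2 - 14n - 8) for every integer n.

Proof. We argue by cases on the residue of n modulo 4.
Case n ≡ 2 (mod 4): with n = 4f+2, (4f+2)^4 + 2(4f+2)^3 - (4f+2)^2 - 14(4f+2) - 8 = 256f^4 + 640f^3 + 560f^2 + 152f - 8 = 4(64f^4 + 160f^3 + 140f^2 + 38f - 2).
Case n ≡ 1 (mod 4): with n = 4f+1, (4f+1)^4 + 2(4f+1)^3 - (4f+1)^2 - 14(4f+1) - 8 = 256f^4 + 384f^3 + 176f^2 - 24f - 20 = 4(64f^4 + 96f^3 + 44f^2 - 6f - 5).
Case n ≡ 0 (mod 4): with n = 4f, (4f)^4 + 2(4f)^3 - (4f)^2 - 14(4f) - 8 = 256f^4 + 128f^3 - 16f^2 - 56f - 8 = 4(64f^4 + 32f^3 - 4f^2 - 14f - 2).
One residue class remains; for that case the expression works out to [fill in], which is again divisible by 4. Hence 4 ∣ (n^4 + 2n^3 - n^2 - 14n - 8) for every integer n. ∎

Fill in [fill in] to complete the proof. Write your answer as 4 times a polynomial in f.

4(64f^4 + 224f^3 + 284f^2 + 142f + 19)

Only n ≡ 3 (mod 4) is unaccounted for. Put n = 4f+3:
(4f+3)^4 + 2(4f+3)^3 - (4f+3)^2 - 14(4f+3) - 8 expands to 256f^4 + 896f^3 + 1136f^2 + 568f + 76,
and factoring out 4 leaves 4(64f^4 + 224f^3 + 284f^2 + 142f + 19).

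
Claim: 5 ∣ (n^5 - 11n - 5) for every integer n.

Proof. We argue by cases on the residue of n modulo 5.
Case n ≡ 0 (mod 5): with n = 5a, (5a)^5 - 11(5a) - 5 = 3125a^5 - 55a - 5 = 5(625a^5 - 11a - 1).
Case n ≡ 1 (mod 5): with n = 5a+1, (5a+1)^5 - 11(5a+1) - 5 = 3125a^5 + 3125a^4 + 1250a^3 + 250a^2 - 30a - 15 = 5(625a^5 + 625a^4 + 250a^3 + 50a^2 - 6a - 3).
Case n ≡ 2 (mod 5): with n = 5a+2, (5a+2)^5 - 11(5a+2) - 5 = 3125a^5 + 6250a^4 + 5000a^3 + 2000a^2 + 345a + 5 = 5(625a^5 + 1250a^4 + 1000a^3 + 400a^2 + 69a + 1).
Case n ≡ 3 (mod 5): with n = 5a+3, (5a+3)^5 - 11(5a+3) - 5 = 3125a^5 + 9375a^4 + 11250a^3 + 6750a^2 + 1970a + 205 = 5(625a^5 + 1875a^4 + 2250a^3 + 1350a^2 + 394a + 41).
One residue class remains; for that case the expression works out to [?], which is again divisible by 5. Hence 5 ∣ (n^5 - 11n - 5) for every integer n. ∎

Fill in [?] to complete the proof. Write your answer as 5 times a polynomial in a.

5(625a^5 + 2500a^4 + 4000a^3 + 3200a^2 + 1269a + 195)

Only n ≡ 4 (mod 5) is unaccounted for. Put n = 5a+4:
(5a+4)^5 - 11(5a+4) - 5 expands to 3125a^5 + 12500a^4 + 20000a^3 + 16000a^2 + 6345a + 975,
and factoring out 5 leaves 5(625a^5 + 2500a^4 + 4000a^3 + 3200a^2 + 1269a + 195).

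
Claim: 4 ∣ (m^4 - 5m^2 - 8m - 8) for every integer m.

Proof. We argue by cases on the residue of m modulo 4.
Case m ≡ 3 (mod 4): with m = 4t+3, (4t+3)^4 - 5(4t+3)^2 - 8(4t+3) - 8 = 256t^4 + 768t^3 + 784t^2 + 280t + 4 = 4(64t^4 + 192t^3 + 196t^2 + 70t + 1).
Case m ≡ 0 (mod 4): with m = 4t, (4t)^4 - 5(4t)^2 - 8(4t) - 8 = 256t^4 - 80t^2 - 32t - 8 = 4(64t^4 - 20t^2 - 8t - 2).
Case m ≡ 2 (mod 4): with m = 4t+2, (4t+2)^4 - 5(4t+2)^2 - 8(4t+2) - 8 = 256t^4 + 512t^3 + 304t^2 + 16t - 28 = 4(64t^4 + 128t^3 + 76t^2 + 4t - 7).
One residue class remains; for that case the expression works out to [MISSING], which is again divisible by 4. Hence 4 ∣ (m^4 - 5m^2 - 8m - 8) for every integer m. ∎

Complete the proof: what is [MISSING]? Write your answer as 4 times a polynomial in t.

The residues treated are {3, 0, 2}, so the missing case is m ≡ 1 (mod 4); write m = 4t+1.
Then (4t+1)^4 - 5(4t+1)^2 - 8(4t+1) - 8 = 256t^4 + 256t^3 + 16t^2 - 56t - 20 = 4(64t^4 + 64t^3 + 4t^2 - 14t - 5).

4(64t^4 + 64t^3 + 4t^2 - 14t - 5)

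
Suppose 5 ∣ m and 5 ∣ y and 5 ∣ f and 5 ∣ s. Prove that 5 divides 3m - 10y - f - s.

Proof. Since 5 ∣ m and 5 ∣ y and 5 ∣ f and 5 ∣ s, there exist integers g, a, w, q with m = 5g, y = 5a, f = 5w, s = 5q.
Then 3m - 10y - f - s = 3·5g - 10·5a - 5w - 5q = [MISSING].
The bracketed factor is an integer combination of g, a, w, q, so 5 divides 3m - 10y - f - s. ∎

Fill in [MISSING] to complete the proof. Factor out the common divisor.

5(-10a + 3g - q - w)

Pull the common 5 out of every term: 3·5g - 10·5a - 5w - 5q = 5(-10a + 3g - q - w).
-10a + 3g - q - w is an integer, which exhibits the divisibility.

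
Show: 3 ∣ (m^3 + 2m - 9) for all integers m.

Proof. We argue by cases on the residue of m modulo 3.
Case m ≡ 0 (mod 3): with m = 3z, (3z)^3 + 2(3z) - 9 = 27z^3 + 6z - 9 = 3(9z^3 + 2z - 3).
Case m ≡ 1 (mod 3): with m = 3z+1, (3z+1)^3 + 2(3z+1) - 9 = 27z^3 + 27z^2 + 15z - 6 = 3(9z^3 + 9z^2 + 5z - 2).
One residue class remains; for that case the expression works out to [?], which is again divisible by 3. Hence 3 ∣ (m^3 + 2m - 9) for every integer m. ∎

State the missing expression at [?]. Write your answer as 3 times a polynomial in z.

Only m ≡ 2 (mod 3) is unaccounted for. Put m = 3z+2:
(3z+2)^3 + 2(3z+2) - 9 expands to 27z^3 + 54z^2 + 42z + 3,
and factoring out 3 leaves 3(9z^3 + 18z^2 + 14z + 1).

3(9z^3 + 18z^2 + 14z + 1)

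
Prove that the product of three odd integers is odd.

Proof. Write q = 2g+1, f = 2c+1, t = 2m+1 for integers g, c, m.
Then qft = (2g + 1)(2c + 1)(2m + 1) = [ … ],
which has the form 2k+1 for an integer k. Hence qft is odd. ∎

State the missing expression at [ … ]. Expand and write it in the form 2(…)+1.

(2g + 1)(2c + 1)(2m + 1) = 8cgm + 4cg + 4cm + 2c + 4gm + 2g + 2m + 1
= 2(4cgm + 2cg + 2cm + c + 2gm + g + m) + 1.
Since 4cgm + 2cg + 2cm + c + 2gm + g + m is an integer, the product is of the form 2k+1 for an integer k.

2(4cgm + 2cg + 2cm + c + 2gm + g + m) + 1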